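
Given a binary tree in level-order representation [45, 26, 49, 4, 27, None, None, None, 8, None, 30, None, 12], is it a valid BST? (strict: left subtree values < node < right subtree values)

Level-order array: [45, 26, 49, 4, 27, None, None, None, 8, None, 30, None, 12]
Validate using subtree bounds (lo, hi): at each node, require lo < value < hi,
then recurse left with hi=value and right with lo=value.
Preorder trace (stopping at first violation):
  at node 45 with bounds (-inf, +inf): OK
  at node 26 with bounds (-inf, 45): OK
  at node 4 with bounds (-inf, 26): OK
  at node 8 with bounds (4, 26): OK
  at node 12 with bounds (8, 26): OK
  at node 27 with bounds (26, 45): OK
  at node 30 with bounds (27, 45): OK
  at node 49 with bounds (45, +inf): OK
No violation found at any node.
Result: Valid BST


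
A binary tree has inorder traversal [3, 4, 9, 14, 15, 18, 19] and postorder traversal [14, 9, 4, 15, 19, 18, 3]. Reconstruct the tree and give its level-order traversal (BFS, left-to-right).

Inorder:   [3, 4, 9, 14, 15, 18, 19]
Postorder: [14, 9, 4, 15, 19, 18, 3]
Algorithm: postorder visits root last, so walk postorder right-to-left;
each value is the root of the current inorder slice — split it at that
value, recurse on the right subtree first, then the left.
Recursive splits:
  root=3; inorder splits into left=[], right=[4, 9, 14, 15, 18, 19]
  root=18; inorder splits into left=[4, 9, 14, 15], right=[19]
  root=19; inorder splits into left=[], right=[]
  root=15; inorder splits into left=[4, 9, 14], right=[]
  root=4; inorder splits into left=[], right=[9, 14]
  root=9; inorder splits into left=[], right=[14]
  root=14; inorder splits into left=[], right=[]
Reconstructed level-order: [3, 18, 15, 19, 4, 9, 14]


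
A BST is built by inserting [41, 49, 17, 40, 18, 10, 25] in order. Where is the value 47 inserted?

Starting tree (level order): [41, 17, 49, 10, 40, None, None, None, None, 18, None, None, 25]
Insertion path: 41 -> 49
Result: insert 47 as left child of 49
Final tree (level order): [41, 17, 49, 10, 40, 47, None, None, None, 18, None, None, None, None, 25]


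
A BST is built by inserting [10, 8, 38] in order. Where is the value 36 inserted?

Starting tree (level order): [10, 8, 38]
Insertion path: 10 -> 38
Result: insert 36 as left child of 38
Final tree (level order): [10, 8, 38, None, None, 36]


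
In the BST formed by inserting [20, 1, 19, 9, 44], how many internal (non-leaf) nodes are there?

Tree built from: [20, 1, 19, 9, 44]
Tree (level-order array): [20, 1, 44, None, 19, None, None, 9]
Rule: An internal node has at least one child.
Per-node child counts:
  node 20: 2 child(ren)
  node 1: 1 child(ren)
  node 19: 1 child(ren)
  node 9: 0 child(ren)
  node 44: 0 child(ren)
Matching nodes: [20, 1, 19]
Count of internal (non-leaf) nodes: 3


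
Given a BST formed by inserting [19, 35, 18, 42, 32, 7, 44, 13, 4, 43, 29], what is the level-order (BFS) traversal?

Tree insertion order: [19, 35, 18, 42, 32, 7, 44, 13, 4, 43, 29]
Tree (level-order array): [19, 18, 35, 7, None, 32, 42, 4, 13, 29, None, None, 44, None, None, None, None, None, None, 43]
BFS from the root, enqueuing left then right child of each popped node:
  queue [19] -> pop 19, enqueue [18, 35], visited so far: [19]
  queue [18, 35] -> pop 18, enqueue [7], visited so far: [19, 18]
  queue [35, 7] -> pop 35, enqueue [32, 42], visited so far: [19, 18, 35]
  queue [7, 32, 42] -> pop 7, enqueue [4, 13], visited so far: [19, 18, 35, 7]
  queue [32, 42, 4, 13] -> pop 32, enqueue [29], visited so far: [19, 18, 35, 7, 32]
  queue [42, 4, 13, 29] -> pop 42, enqueue [44], visited so far: [19, 18, 35, 7, 32, 42]
  queue [4, 13, 29, 44] -> pop 4, enqueue [none], visited so far: [19, 18, 35, 7, 32, 42, 4]
  queue [13, 29, 44] -> pop 13, enqueue [none], visited so far: [19, 18, 35, 7, 32, 42, 4, 13]
  queue [29, 44] -> pop 29, enqueue [none], visited so far: [19, 18, 35, 7, 32, 42, 4, 13, 29]
  queue [44] -> pop 44, enqueue [43], visited so far: [19, 18, 35, 7, 32, 42, 4, 13, 29, 44]
  queue [43] -> pop 43, enqueue [none], visited so far: [19, 18, 35, 7, 32, 42, 4, 13, 29, 44, 43]
Result: [19, 18, 35, 7, 32, 42, 4, 13, 29, 44, 43]


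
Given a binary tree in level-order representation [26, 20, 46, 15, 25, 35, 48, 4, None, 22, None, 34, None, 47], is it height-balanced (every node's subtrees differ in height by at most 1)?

Tree (level-order array): [26, 20, 46, 15, 25, 35, 48, 4, None, 22, None, 34, None, 47]
Definition: a tree is height-balanced if, at every node, |h(left) - h(right)| <= 1 (empty subtree has height -1).
Bottom-up per-node check:
  node 4: h_left=-1, h_right=-1, diff=0 [OK], height=0
  node 15: h_left=0, h_right=-1, diff=1 [OK], height=1
  node 22: h_left=-1, h_right=-1, diff=0 [OK], height=0
  node 25: h_left=0, h_right=-1, diff=1 [OK], height=1
  node 20: h_left=1, h_right=1, diff=0 [OK], height=2
  node 34: h_left=-1, h_right=-1, diff=0 [OK], height=0
  node 35: h_left=0, h_right=-1, diff=1 [OK], height=1
  node 47: h_left=-1, h_right=-1, diff=0 [OK], height=0
  node 48: h_left=0, h_right=-1, diff=1 [OK], height=1
  node 46: h_left=1, h_right=1, diff=0 [OK], height=2
  node 26: h_left=2, h_right=2, diff=0 [OK], height=3
All nodes satisfy the balance condition.
Result: Balanced


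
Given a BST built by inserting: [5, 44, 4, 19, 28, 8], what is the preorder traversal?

Tree insertion order: [5, 44, 4, 19, 28, 8]
Tree (level-order array): [5, 4, 44, None, None, 19, None, 8, 28]
Preorder traversal: [5, 4, 44, 19, 8, 28]


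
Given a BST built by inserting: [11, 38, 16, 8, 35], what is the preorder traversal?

Tree insertion order: [11, 38, 16, 8, 35]
Tree (level-order array): [11, 8, 38, None, None, 16, None, None, 35]
Preorder traversal: [11, 8, 38, 16, 35]


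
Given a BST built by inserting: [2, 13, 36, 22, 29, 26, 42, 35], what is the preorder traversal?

Tree insertion order: [2, 13, 36, 22, 29, 26, 42, 35]
Tree (level-order array): [2, None, 13, None, 36, 22, 42, None, 29, None, None, 26, 35]
Preorder traversal: [2, 13, 36, 22, 29, 26, 35, 42]


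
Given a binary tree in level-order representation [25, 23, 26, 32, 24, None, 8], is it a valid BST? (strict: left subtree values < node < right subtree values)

Level-order array: [25, 23, 26, 32, 24, None, 8]
Validate using subtree bounds (lo, hi): at each node, require lo < value < hi,
then recurse left with hi=value and right with lo=value.
Preorder trace (stopping at first violation):
  at node 25 with bounds (-inf, +inf): OK
  at node 23 with bounds (-inf, 25): OK
  at node 32 with bounds (-inf, 23): VIOLATION
Node 32 violates its bound: not (-inf < 32 < 23).
Result: Not a valid BST


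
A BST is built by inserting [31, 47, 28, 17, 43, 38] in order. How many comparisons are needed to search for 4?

Search path for 4: 31 -> 28 -> 17
Found: False
Comparisons: 3


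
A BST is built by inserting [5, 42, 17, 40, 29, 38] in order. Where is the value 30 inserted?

Starting tree (level order): [5, None, 42, 17, None, None, 40, 29, None, None, 38]
Insertion path: 5 -> 42 -> 17 -> 40 -> 29 -> 38
Result: insert 30 as left child of 38
Final tree (level order): [5, None, 42, 17, None, None, 40, 29, None, None, 38, 30]


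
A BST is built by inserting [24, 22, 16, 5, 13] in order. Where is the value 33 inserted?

Starting tree (level order): [24, 22, None, 16, None, 5, None, None, 13]
Insertion path: 24
Result: insert 33 as right child of 24
Final tree (level order): [24, 22, 33, 16, None, None, None, 5, None, None, 13]


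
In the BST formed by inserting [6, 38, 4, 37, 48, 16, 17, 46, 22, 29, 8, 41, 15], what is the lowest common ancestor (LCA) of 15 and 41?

Tree insertion order: [6, 38, 4, 37, 48, 16, 17, 46, 22, 29, 8, 41, 15]
Tree (level-order array): [6, 4, 38, None, None, 37, 48, 16, None, 46, None, 8, 17, 41, None, None, 15, None, 22, None, None, None, None, None, 29]
In a BST, the LCA of p=15, q=41 is the first node v on the
root-to-leaf path with p <= v <= q (go left if both < v, right if both > v).
Walk from root:
  at 6: both 15 and 41 > 6, go right
  at 38: 15 <= 38 <= 41, this is the LCA
LCA = 38


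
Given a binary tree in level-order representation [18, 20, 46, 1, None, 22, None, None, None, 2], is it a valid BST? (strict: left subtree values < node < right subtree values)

Level-order array: [18, 20, 46, 1, None, 22, None, None, None, 2]
Validate using subtree bounds (lo, hi): at each node, require lo < value < hi,
then recurse left with hi=value and right with lo=value.
Preorder trace (stopping at first violation):
  at node 18 with bounds (-inf, +inf): OK
  at node 20 with bounds (-inf, 18): VIOLATION
Node 20 violates its bound: not (-inf < 20 < 18).
Result: Not a valid BST


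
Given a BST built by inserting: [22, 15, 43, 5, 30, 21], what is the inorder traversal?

Tree insertion order: [22, 15, 43, 5, 30, 21]
Tree (level-order array): [22, 15, 43, 5, 21, 30]
Inorder traversal: [5, 15, 21, 22, 30, 43]


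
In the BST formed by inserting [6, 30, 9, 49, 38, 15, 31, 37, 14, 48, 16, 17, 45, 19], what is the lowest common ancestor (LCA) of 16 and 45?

Tree insertion order: [6, 30, 9, 49, 38, 15, 31, 37, 14, 48, 16, 17, 45, 19]
Tree (level-order array): [6, None, 30, 9, 49, None, 15, 38, None, 14, 16, 31, 48, None, None, None, 17, None, 37, 45, None, None, 19]
In a BST, the LCA of p=16, q=45 is the first node v on the
root-to-leaf path with p <= v <= q (go left if both < v, right if both > v).
Walk from root:
  at 6: both 16 and 45 > 6, go right
  at 30: 16 <= 30 <= 45, this is the LCA
LCA = 30


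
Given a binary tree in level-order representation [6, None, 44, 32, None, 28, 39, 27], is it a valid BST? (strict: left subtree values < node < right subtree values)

Level-order array: [6, None, 44, 32, None, 28, 39, 27]
Validate using subtree bounds (lo, hi): at each node, require lo < value < hi,
then recurse left with hi=value and right with lo=value.
Preorder trace (stopping at first violation):
  at node 6 with bounds (-inf, +inf): OK
  at node 44 with bounds (6, +inf): OK
  at node 32 with bounds (6, 44): OK
  at node 28 with bounds (6, 32): OK
  at node 27 with bounds (6, 28): OK
  at node 39 with bounds (32, 44): OK
No violation found at any node.
Result: Valid BST


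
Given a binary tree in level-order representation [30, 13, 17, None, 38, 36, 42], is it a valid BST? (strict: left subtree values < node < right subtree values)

Level-order array: [30, 13, 17, None, 38, 36, 42]
Validate using subtree bounds (lo, hi): at each node, require lo < value < hi,
then recurse left with hi=value and right with lo=value.
Preorder trace (stopping at first violation):
  at node 30 with bounds (-inf, +inf): OK
  at node 13 with bounds (-inf, 30): OK
  at node 38 with bounds (13, 30): VIOLATION
Node 38 violates its bound: not (13 < 38 < 30).
Result: Not a valid BST


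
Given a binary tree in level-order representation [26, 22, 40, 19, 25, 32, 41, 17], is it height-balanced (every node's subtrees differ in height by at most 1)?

Tree (level-order array): [26, 22, 40, 19, 25, 32, 41, 17]
Definition: a tree is height-balanced if, at every node, |h(left) - h(right)| <= 1 (empty subtree has height -1).
Bottom-up per-node check:
  node 17: h_left=-1, h_right=-1, diff=0 [OK], height=0
  node 19: h_left=0, h_right=-1, diff=1 [OK], height=1
  node 25: h_left=-1, h_right=-1, diff=0 [OK], height=0
  node 22: h_left=1, h_right=0, diff=1 [OK], height=2
  node 32: h_left=-1, h_right=-1, diff=0 [OK], height=0
  node 41: h_left=-1, h_right=-1, diff=0 [OK], height=0
  node 40: h_left=0, h_right=0, diff=0 [OK], height=1
  node 26: h_left=2, h_right=1, diff=1 [OK], height=3
All nodes satisfy the balance condition.
Result: Balanced


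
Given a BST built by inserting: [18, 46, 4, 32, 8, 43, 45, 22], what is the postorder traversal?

Tree insertion order: [18, 46, 4, 32, 8, 43, 45, 22]
Tree (level-order array): [18, 4, 46, None, 8, 32, None, None, None, 22, 43, None, None, None, 45]
Postorder traversal: [8, 4, 22, 45, 43, 32, 46, 18]


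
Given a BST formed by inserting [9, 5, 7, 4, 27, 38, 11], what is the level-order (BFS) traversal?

Tree insertion order: [9, 5, 7, 4, 27, 38, 11]
Tree (level-order array): [9, 5, 27, 4, 7, 11, 38]
BFS from the root, enqueuing left then right child of each popped node:
  queue [9] -> pop 9, enqueue [5, 27], visited so far: [9]
  queue [5, 27] -> pop 5, enqueue [4, 7], visited so far: [9, 5]
  queue [27, 4, 7] -> pop 27, enqueue [11, 38], visited so far: [9, 5, 27]
  queue [4, 7, 11, 38] -> pop 4, enqueue [none], visited so far: [9, 5, 27, 4]
  queue [7, 11, 38] -> pop 7, enqueue [none], visited so far: [9, 5, 27, 4, 7]
  queue [11, 38] -> pop 11, enqueue [none], visited so far: [9, 5, 27, 4, 7, 11]
  queue [38] -> pop 38, enqueue [none], visited so far: [9, 5, 27, 4, 7, 11, 38]
Result: [9, 5, 27, 4, 7, 11, 38]


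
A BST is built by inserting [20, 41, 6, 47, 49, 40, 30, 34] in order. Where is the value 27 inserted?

Starting tree (level order): [20, 6, 41, None, None, 40, 47, 30, None, None, 49, None, 34]
Insertion path: 20 -> 41 -> 40 -> 30
Result: insert 27 as left child of 30
Final tree (level order): [20, 6, 41, None, None, 40, 47, 30, None, None, 49, 27, 34]


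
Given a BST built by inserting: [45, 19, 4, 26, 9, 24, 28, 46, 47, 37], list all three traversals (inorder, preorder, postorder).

Tree insertion order: [45, 19, 4, 26, 9, 24, 28, 46, 47, 37]
Tree (level-order array): [45, 19, 46, 4, 26, None, 47, None, 9, 24, 28, None, None, None, None, None, None, None, 37]
Inorder (L, root, R): [4, 9, 19, 24, 26, 28, 37, 45, 46, 47]
Preorder (root, L, R): [45, 19, 4, 9, 26, 24, 28, 37, 46, 47]
Postorder (L, R, root): [9, 4, 24, 37, 28, 26, 19, 47, 46, 45]


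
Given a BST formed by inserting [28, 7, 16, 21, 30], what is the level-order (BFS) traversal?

Tree insertion order: [28, 7, 16, 21, 30]
Tree (level-order array): [28, 7, 30, None, 16, None, None, None, 21]
BFS from the root, enqueuing left then right child of each popped node:
  queue [28] -> pop 28, enqueue [7, 30], visited so far: [28]
  queue [7, 30] -> pop 7, enqueue [16], visited so far: [28, 7]
  queue [30, 16] -> pop 30, enqueue [none], visited so far: [28, 7, 30]
  queue [16] -> pop 16, enqueue [21], visited so far: [28, 7, 30, 16]
  queue [21] -> pop 21, enqueue [none], visited so far: [28, 7, 30, 16, 21]
Result: [28, 7, 30, 16, 21]


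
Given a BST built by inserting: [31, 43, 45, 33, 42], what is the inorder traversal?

Tree insertion order: [31, 43, 45, 33, 42]
Tree (level-order array): [31, None, 43, 33, 45, None, 42]
Inorder traversal: [31, 33, 42, 43, 45]


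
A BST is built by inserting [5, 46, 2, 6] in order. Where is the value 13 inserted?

Starting tree (level order): [5, 2, 46, None, None, 6]
Insertion path: 5 -> 46 -> 6
Result: insert 13 as right child of 6
Final tree (level order): [5, 2, 46, None, None, 6, None, None, 13]


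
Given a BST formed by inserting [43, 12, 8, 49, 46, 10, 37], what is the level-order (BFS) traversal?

Tree insertion order: [43, 12, 8, 49, 46, 10, 37]
Tree (level-order array): [43, 12, 49, 8, 37, 46, None, None, 10]
BFS from the root, enqueuing left then right child of each popped node:
  queue [43] -> pop 43, enqueue [12, 49], visited so far: [43]
  queue [12, 49] -> pop 12, enqueue [8, 37], visited so far: [43, 12]
  queue [49, 8, 37] -> pop 49, enqueue [46], visited so far: [43, 12, 49]
  queue [8, 37, 46] -> pop 8, enqueue [10], visited so far: [43, 12, 49, 8]
  queue [37, 46, 10] -> pop 37, enqueue [none], visited so far: [43, 12, 49, 8, 37]
  queue [46, 10] -> pop 46, enqueue [none], visited so far: [43, 12, 49, 8, 37, 46]
  queue [10] -> pop 10, enqueue [none], visited so far: [43, 12, 49, 8, 37, 46, 10]
Result: [43, 12, 49, 8, 37, 46, 10]


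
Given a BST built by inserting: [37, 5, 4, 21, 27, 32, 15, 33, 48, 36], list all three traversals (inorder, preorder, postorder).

Tree insertion order: [37, 5, 4, 21, 27, 32, 15, 33, 48, 36]
Tree (level-order array): [37, 5, 48, 4, 21, None, None, None, None, 15, 27, None, None, None, 32, None, 33, None, 36]
Inorder (L, root, R): [4, 5, 15, 21, 27, 32, 33, 36, 37, 48]
Preorder (root, L, R): [37, 5, 4, 21, 15, 27, 32, 33, 36, 48]
Postorder (L, R, root): [4, 15, 36, 33, 32, 27, 21, 5, 48, 37]


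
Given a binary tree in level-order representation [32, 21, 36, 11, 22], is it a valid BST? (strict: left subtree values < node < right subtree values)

Level-order array: [32, 21, 36, 11, 22]
Validate using subtree bounds (lo, hi): at each node, require lo < value < hi,
then recurse left with hi=value and right with lo=value.
Preorder trace (stopping at first violation):
  at node 32 with bounds (-inf, +inf): OK
  at node 21 with bounds (-inf, 32): OK
  at node 11 with bounds (-inf, 21): OK
  at node 22 with bounds (21, 32): OK
  at node 36 with bounds (32, +inf): OK
No violation found at any node.
Result: Valid BST


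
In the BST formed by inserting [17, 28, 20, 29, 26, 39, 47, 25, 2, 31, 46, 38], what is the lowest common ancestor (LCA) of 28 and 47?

Tree insertion order: [17, 28, 20, 29, 26, 39, 47, 25, 2, 31, 46, 38]
Tree (level-order array): [17, 2, 28, None, None, 20, 29, None, 26, None, 39, 25, None, 31, 47, None, None, None, 38, 46]
In a BST, the LCA of p=28, q=47 is the first node v on the
root-to-leaf path with p <= v <= q (go left if both < v, right if both > v).
Walk from root:
  at 17: both 28 and 47 > 17, go right
  at 28: 28 <= 28 <= 47, this is the LCA
LCA = 28


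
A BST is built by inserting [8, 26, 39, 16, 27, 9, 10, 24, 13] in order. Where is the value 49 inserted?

Starting tree (level order): [8, None, 26, 16, 39, 9, 24, 27, None, None, 10, None, None, None, None, None, 13]
Insertion path: 8 -> 26 -> 39
Result: insert 49 as right child of 39
Final tree (level order): [8, None, 26, 16, 39, 9, 24, 27, 49, None, 10, None, None, None, None, None, None, None, 13]


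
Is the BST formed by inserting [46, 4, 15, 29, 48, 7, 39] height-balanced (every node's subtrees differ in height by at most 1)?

Tree (level-order array): [46, 4, 48, None, 15, None, None, 7, 29, None, None, None, 39]
Definition: a tree is height-balanced if, at every node, |h(left) - h(right)| <= 1 (empty subtree has height -1).
Bottom-up per-node check:
  node 7: h_left=-1, h_right=-1, diff=0 [OK], height=0
  node 39: h_left=-1, h_right=-1, diff=0 [OK], height=0
  node 29: h_left=-1, h_right=0, diff=1 [OK], height=1
  node 15: h_left=0, h_right=1, diff=1 [OK], height=2
  node 4: h_left=-1, h_right=2, diff=3 [FAIL (|-1-2|=3 > 1)], height=3
  node 48: h_left=-1, h_right=-1, diff=0 [OK], height=0
  node 46: h_left=3, h_right=0, diff=3 [FAIL (|3-0|=3 > 1)], height=4
Node 4 violates the condition: |-1 - 2| = 3 > 1.
Result: Not balanced


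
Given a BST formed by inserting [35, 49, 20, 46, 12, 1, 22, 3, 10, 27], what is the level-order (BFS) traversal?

Tree insertion order: [35, 49, 20, 46, 12, 1, 22, 3, 10, 27]
Tree (level-order array): [35, 20, 49, 12, 22, 46, None, 1, None, None, 27, None, None, None, 3, None, None, None, 10]
BFS from the root, enqueuing left then right child of each popped node:
  queue [35] -> pop 35, enqueue [20, 49], visited so far: [35]
  queue [20, 49] -> pop 20, enqueue [12, 22], visited so far: [35, 20]
  queue [49, 12, 22] -> pop 49, enqueue [46], visited so far: [35, 20, 49]
  queue [12, 22, 46] -> pop 12, enqueue [1], visited so far: [35, 20, 49, 12]
  queue [22, 46, 1] -> pop 22, enqueue [27], visited so far: [35, 20, 49, 12, 22]
  queue [46, 1, 27] -> pop 46, enqueue [none], visited so far: [35, 20, 49, 12, 22, 46]
  queue [1, 27] -> pop 1, enqueue [3], visited so far: [35, 20, 49, 12, 22, 46, 1]
  queue [27, 3] -> pop 27, enqueue [none], visited so far: [35, 20, 49, 12, 22, 46, 1, 27]
  queue [3] -> pop 3, enqueue [10], visited so far: [35, 20, 49, 12, 22, 46, 1, 27, 3]
  queue [10] -> pop 10, enqueue [none], visited so far: [35, 20, 49, 12, 22, 46, 1, 27, 3, 10]
Result: [35, 20, 49, 12, 22, 46, 1, 27, 3, 10]


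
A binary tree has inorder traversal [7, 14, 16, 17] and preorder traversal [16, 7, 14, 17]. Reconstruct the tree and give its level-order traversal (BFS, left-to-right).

Inorder:  [7, 14, 16, 17]
Preorder: [16, 7, 14, 17]
Algorithm: preorder visits root first, so consume preorder in order;
for each root, split the current inorder slice at that value into
left-subtree inorder and right-subtree inorder, then recurse.
Recursive splits:
  root=16; inorder splits into left=[7, 14], right=[17]
  root=7; inorder splits into left=[], right=[14]
  root=14; inorder splits into left=[], right=[]
  root=17; inorder splits into left=[], right=[]
Reconstructed level-order: [16, 7, 17, 14]


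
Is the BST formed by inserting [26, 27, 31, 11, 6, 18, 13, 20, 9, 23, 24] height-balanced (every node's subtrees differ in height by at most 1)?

Tree (level-order array): [26, 11, 27, 6, 18, None, 31, None, 9, 13, 20, None, None, None, None, None, None, None, 23, None, 24]
Definition: a tree is height-balanced if, at every node, |h(left) - h(right)| <= 1 (empty subtree has height -1).
Bottom-up per-node check:
  node 9: h_left=-1, h_right=-1, diff=0 [OK], height=0
  node 6: h_left=-1, h_right=0, diff=1 [OK], height=1
  node 13: h_left=-1, h_right=-1, diff=0 [OK], height=0
  node 24: h_left=-1, h_right=-1, diff=0 [OK], height=0
  node 23: h_left=-1, h_right=0, diff=1 [OK], height=1
  node 20: h_left=-1, h_right=1, diff=2 [FAIL (|-1-1|=2 > 1)], height=2
  node 18: h_left=0, h_right=2, diff=2 [FAIL (|0-2|=2 > 1)], height=3
  node 11: h_left=1, h_right=3, diff=2 [FAIL (|1-3|=2 > 1)], height=4
  node 31: h_left=-1, h_right=-1, diff=0 [OK], height=0
  node 27: h_left=-1, h_right=0, diff=1 [OK], height=1
  node 26: h_left=4, h_right=1, diff=3 [FAIL (|4-1|=3 > 1)], height=5
Node 20 violates the condition: |-1 - 1| = 2 > 1.
Result: Not balanced


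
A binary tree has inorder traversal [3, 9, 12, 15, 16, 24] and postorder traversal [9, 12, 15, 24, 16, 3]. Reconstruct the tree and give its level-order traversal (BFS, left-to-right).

Inorder:   [3, 9, 12, 15, 16, 24]
Postorder: [9, 12, 15, 24, 16, 3]
Algorithm: postorder visits root last, so walk postorder right-to-left;
each value is the root of the current inorder slice — split it at that
value, recurse on the right subtree first, then the left.
Recursive splits:
  root=3; inorder splits into left=[], right=[9, 12, 15, 16, 24]
  root=16; inorder splits into left=[9, 12, 15], right=[24]
  root=24; inorder splits into left=[], right=[]
  root=15; inorder splits into left=[9, 12], right=[]
  root=12; inorder splits into left=[9], right=[]
  root=9; inorder splits into left=[], right=[]
Reconstructed level-order: [3, 16, 15, 24, 12, 9]


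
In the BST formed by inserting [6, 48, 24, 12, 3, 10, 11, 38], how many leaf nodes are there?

Tree built from: [6, 48, 24, 12, 3, 10, 11, 38]
Tree (level-order array): [6, 3, 48, None, None, 24, None, 12, 38, 10, None, None, None, None, 11]
Rule: A leaf has 0 children.
Per-node child counts:
  node 6: 2 child(ren)
  node 3: 0 child(ren)
  node 48: 1 child(ren)
  node 24: 2 child(ren)
  node 12: 1 child(ren)
  node 10: 1 child(ren)
  node 11: 0 child(ren)
  node 38: 0 child(ren)
Matching nodes: [3, 11, 38]
Count of leaf nodes: 3


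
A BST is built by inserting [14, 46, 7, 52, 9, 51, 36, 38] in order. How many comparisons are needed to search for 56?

Search path for 56: 14 -> 46 -> 52
Found: False
Comparisons: 3


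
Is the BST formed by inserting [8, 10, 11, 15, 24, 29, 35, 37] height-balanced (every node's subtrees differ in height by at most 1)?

Tree (level-order array): [8, None, 10, None, 11, None, 15, None, 24, None, 29, None, 35, None, 37]
Definition: a tree is height-balanced if, at every node, |h(left) - h(right)| <= 1 (empty subtree has height -1).
Bottom-up per-node check:
  node 37: h_left=-1, h_right=-1, diff=0 [OK], height=0
  node 35: h_left=-1, h_right=0, diff=1 [OK], height=1
  node 29: h_left=-1, h_right=1, diff=2 [FAIL (|-1-1|=2 > 1)], height=2
  node 24: h_left=-1, h_right=2, diff=3 [FAIL (|-1-2|=3 > 1)], height=3
  node 15: h_left=-1, h_right=3, diff=4 [FAIL (|-1-3|=4 > 1)], height=4
  node 11: h_left=-1, h_right=4, diff=5 [FAIL (|-1-4|=5 > 1)], height=5
  node 10: h_left=-1, h_right=5, diff=6 [FAIL (|-1-5|=6 > 1)], height=6
  node 8: h_left=-1, h_right=6, diff=7 [FAIL (|-1-6|=7 > 1)], height=7
Node 29 violates the condition: |-1 - 1| = 2 > 1.
Result: Not balanced


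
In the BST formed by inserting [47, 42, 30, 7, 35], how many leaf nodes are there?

Tree built from: [47, 42, 30, 7, 35]
Tree (level-order array): [47, 42, None, 30, None, 7, 35]
Rule: A leaf has 0 children.
Per-node child counts:
  node 47: 1 child(ren)
  node 42: 1 child(ren)
  node 30: 2 child(ren)
  node 7: 0 child(ren)
  node 35: 0 child(ren)
Matching nodes: [7, 35]
Count of leaf nodes: 2


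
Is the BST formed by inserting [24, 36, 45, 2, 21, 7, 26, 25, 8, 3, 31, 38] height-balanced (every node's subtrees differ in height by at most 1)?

Tree (level-order array): [24, 2, 36, None, 21, 26, 45, 7, None, 25, 31, 38, None, 3, 8]
Definition: a tree is height-balanced if, at every node, |h(left) - h(right)| <= 1 (empty subtree has height -1).
Bottom-up per-node check:
  node 3: h_left=-1, h_right=-1, diff=0 [OK], height=0
  node 8: h_left=-1, h_right=-1, diff=0 [OK], height=0
  node 7: h_left=0, h_right=0, diff=0 [OK], height=1
  node 21: h_left=1, h_right=-1, diff=2 [FAIL (|1--1|=2 > 1)], height=2
  node 2: h_left=-1, h_right=2, diff=3 [FAIL (|-1-2|=3 > 1)], height=3
  node 25: h_left=-1, h_right=-1, diff=0 [OK], height=0
  node 31: h_left=-1, h_right=-1, diff=0 [OK], height=0
  node 26: h_left=0, h_right=0, diff=0 [OK], height=1
  node 38: h_left=-1, h_right=-1, diff=0 [OK], height=0
  node 45: h_left=0, h_right=-1, diff=1 [OK], height=1
  node 36: h_left=1, h_right=1, diff=0 [OK], height=2
  node 24: h_left=3, h_right=2, diff=1 [OK], height=4
Node 21 violates the condition: |1 - -1| = 2 > 1.
Result: Not balanced


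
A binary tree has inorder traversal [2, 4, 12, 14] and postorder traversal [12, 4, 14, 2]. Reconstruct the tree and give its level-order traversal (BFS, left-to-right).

Inorder:   [2, 4, 12, 14]
Postorder: [12, 4, 14, 2]
Algorithm: postorder visits root last, so walk postorder right-to-left;
each value is the root of the current inorder slice — split it at that
value, recurse on the right subtree first, then the left.
Recursive splits:
  root=2; inorder splits into left=[], right=[4, 12, 14]
  root=14; inorder splits into left=[4, 12], right=[]
  root=4; inorder splits into left=[], right=[12]
  root=12; inorder splits into left=[], right=[]
Reconstructed level-order: [2, 14, 4, 12]


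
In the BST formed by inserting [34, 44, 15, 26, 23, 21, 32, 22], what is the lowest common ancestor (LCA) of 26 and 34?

Tree insertion order: [34, 44, 15, 26, 23, 21, 32, 22]
Tree (level-order array): [34, 15, 44, None, 26, None, None, 23, 32, 21, None, None, None, None, 22]
In a BST, the LCA of p=26, q=34 is the first node v on the
root-to-leaf path with p <= v <= q (go left if both < v, right if both > v).
Walk from root:
  at 34: 26 <= 34 <= 34, this is the LCA
LCA = 34


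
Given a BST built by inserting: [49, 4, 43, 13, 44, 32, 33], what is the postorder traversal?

Tree insertion order: [49, 4, 43, 13, 44, 32, 33]
Tree (level-order array): [49, 4, None, None, 43, 13, 44, None, 32, None, None, None, 33]
Postorder traversal: [33, 32, 13, 44, 43, 4, 49]


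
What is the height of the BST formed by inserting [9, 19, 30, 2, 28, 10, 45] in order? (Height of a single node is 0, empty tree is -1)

Insertion order: [9, 19, 30, 2, 28, 10, 45]
Tree (level-order array): [9, 2, 19, None, None, 10, 30, None, None, 28, 45]
Compute height bottom-up (empty subtree = -1):
  height(2) = 1 + max(-1, -1) = 0
  height(10) = 1 + max(-1, -1) = 0
  height(28) = 1 + max(-1, -1) = 0
  height(45) = 1 + max(-1, -1) = 0
  height(30) = 1 + max(0, 0) = 1
  height(19) = 1 + max(0, 1) = 2
  height(9) = 1 + max(0, 2) = 3
Height = 3


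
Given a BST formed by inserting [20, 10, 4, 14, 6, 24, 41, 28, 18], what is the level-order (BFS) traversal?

Tree insertion order: [20, 10, 4, 14, 6, 24, 41, 28, 18]
Tree (level-order array): [20, 10, 24, 4, 14, None, 41, None, 6, None, 18, 28]
BFS from the root, enqueuing left then right child of each popped node:
  queue [20] -> pop 20, enqueue [10, 24], visited so far: [20]
  queue [10, 24] -> pop 10, enqueue [4, 14], visited so far: [20, 10]
  queue [24, 4, 14] -> pop 24, enqueue [41], visited so far: [20, 10, 24]
  queue [4, 14, 41] -> pop 4, enqueue [6], visited so far: [20, 10, 24, 4]
  queue [14, 41, 6] -> pop 14, enqueue [18], visited so far: [20, 10, 24, 4, 14]
  queue [41, 6, 18] -> pop 41, enqueue [28], visited so far: [20, 10, 24, 4, 14, 41]
  queue [6, 18, 28] -> pop 6, enqueue [none], visited so far: [20, 10, 24, 4, 14, 41, 6]
  queue [18, 28] -> pop 18, enqueue [none], visited so far: [20, 10, 24, 4, 14, 41, 6, 18]
  queue [28] -> pop 28, enqueue [none], visited so far: [20, 10, 24, 4, 14, 41, 6, 18, 28]
Result: [20, 10, 24, 4, 14, 41, 6, 18, 28]


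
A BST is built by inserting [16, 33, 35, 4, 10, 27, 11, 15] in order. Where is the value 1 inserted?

Starting tree (level order): [16, 4, 33, None, 10, 27, 35, None, 11, None, None, None, None, None, 15]
Insertion path: 16 -> 4
Result: insert 1 as left child of 4
Final tree (level order): [16, 4, 33, 1, 10, 27, 35, None, None, None, 11, None, None, None, None, None, 15]


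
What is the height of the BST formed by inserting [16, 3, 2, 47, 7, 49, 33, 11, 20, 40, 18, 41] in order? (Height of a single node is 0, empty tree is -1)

Insertion order: [16, 3, 2, 47, 7, 49, 33, 11, 20, 40, 18, 41]
Tree (level-order array): [16, 3, 47, 2, 7, 33, 49, None, None, None, 11, 20, 40, None, None, None, None, 18, None, None, 41]
Compute height bottom-up (empty subtree = -1):
  height(2) = 1 + max(-1, -1) = 0
  height(11) = 1 + max(-1, -1) = 0
  height(7) = 1 + max(-1, 0) = 1
  height(3) = 1 + max(0, 1) = 2
  height(18) = 1 + max(-1, -1) = 0
  height(20) = 1 + max(0, -1) = 1
  height(41) = 1 + max(-1, -1) = 0
  height(40) = 1 + max(-1, 0) = 1
  height(33) = 1 + max(1, 1) = 2
  height(49) = 1 + max(-1, -1) = 0
  height(47) = 1 + max(2, 0) = 3
  height(16) = 1 + max(2, 3) = 4
Height = 4


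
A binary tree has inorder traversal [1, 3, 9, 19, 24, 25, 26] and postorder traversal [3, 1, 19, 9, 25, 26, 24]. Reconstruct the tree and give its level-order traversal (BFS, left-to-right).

Inorder:   [1, 3, 9, 19, 24, 25, 26]
Postorder: [3, 1, 19, 9, 25, 26, 24]
Algorithm: postorder visits root last, so walk postorder right-to-left;
each value is the root of the current inorder slice — split it at that
value, recurse on the right subtree first, then the left.
Recursive splits:
  root=24; inorder splits into left=[1, 3, 9, 19], right=[25, 26]
  root=26; inorder splits into left=[25], right=[]
  root=25; inorder splits into left=[], right=[]
  root=9; inorder splits into left=[1, 3], right=[19]
  root=19; inorder splits into left=[], right=[]
  root=1; inorder splits into left=[], right=[3]
  root=3; inorder splits into left=[], right=[]
Reconstructed level-order: [24, 9, 26, 1, 19, 25, 3]


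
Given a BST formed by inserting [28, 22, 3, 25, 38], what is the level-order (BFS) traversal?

Tree insertion order: [28, 22, 3, 25, 38]
Tree (level-order array): [28, 22, 38, 3, 25]
BFS from the root, enqueuing left then right child of each popped node:
  queue [28] -> pop 28, enqueue [22, 38], visited so far: [28]
  queue [22, 38] -> pop 22, enqueue [3, 25], visited so far: [28, 22]
  queue [38, 3, 25] -> pop 38, enqueue [none], visited so far: [28, 22, 38]
  queue [3, 25] -> pop 3, enqueue [none], visited so far: [28, 22, 38, 3]
  queue [25] -> pop 25, enqueue [none], visited so far: [28, 22, 38, 3, 25]
Result: [28, 22, 38, 3, 25]


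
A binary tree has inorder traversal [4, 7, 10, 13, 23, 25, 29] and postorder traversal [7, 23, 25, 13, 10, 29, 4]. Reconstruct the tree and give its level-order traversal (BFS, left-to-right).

Inorder:   [4, 7, 10, 13, 23, 25, 29]
Postorder: [7, 23, 25, 13, 10, 29, 4]
Algorithm: postorder visits root last, so walk postorder right-to-left;
each value is the root of the current inorder slice — split it at that
value, recurse on the right subtree first, then the left.
Recursive splits:
  root=4; inorder splits into left=[], right=[7, 10, 13, 23, 25, 29]
  root=29; inorder splits into left=[7, 10, 13, 23, 25], right=[]
  root=10; inorder splits into left=[7], right=[13, 23, 25]
  root=13; inorder splits into left=[], right=[23, 25]
  root=25; inorder splits into left=[23], right=[]
  root=23; inorder splits into left=[], right=[]
  root=7; inorder splits into left=[], right=[]
Reconstructed level-order: [4, 29, 10, 7, 13, 25, 23]


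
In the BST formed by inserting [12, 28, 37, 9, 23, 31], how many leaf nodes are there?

Tree built from: [12, 28, 37, 9, 23, 31]
Tree (level-order array): [12, 9, 28, None, None, 23, 37, None, None, 31]
Rule: A leaf has 0 children.
Per-node child counts:
  node 12: 2 child(ren)
  node 9: 0 child(ren)
  node 28: 2 child(ren)
  node 23: 0 child(ren)
  node 37: 1 child(ren)
  node 31: 0 child(ren)
Matching nodes: [9, 23, 31]
Count of leaf nodes: 3


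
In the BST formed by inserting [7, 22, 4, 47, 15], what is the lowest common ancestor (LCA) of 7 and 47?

Tree insertion order: [7, 22, 4, 47, 15]
Tree (level-order array): [7, 4, 22, None, None, 15, 47]
In a BST, the LCA of p=7, q=47 is the first node v on the
root-to-leaf path with p <= v <= q (go left if both < v, right if both > v).
Walk from root:
  at 7: 7 <= 7 <= 47, this is the LCA
LCA = 7


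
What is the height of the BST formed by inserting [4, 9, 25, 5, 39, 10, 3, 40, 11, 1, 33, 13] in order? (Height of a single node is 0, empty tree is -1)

Insertion order: [4, 9, 25, 5, 39, 10, 3, 40, 11, 1, 33, 13]
Tree (level-order array): [4, 3, 9, 1, None, 5, 25, None, None, None, None, 10, 39, None, 11, 33, 40, None, 13]
Compute height bottom-up (empty subtree = -1):
  height(1) = 1 + max(-1, -1) = 0
  height(3) = 1 + max(0, -1) = 1
  height(5) = 1 + max(-1, -1) = 0
  height(13) = 1 + max(-1, -1) = 0
  height(11) = 1 + max(-1, 0) = 1
  height(10) = 1 + max(-1, 1) = 2
  height(33) = 1 + max(-1, -1) = 0
  height(40) = 1 + max(-1, -1) = 0
  height(39) = 1 + max(0, 0) = 1
  height(25) = 1 + max(2, 1) = 3
  height(9) = 1 + max(0, 3) = 4
  height(4) = 1 + max(1, 4) = 5
Height = 5


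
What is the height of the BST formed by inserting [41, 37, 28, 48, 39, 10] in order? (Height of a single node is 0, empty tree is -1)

Insertion order: [41, 37, 28, 48, 39, 10]
Tree (level-order array): [41, 37, 48, 28, 39, None, None, 10]
Compute height bottom-up (empty subtree = -1):
  height(10) = 1 + max(-1, -1) = 0
  height(28) = 1 + max(0, -1) = 1
  height(39) = 1 + max(-1, -1) = 0
  height(37) = 1 + max(1, 0) = 2
  height(48) = 1 + max(-1, -1) = 0
  height(41) = 1 + max(2, 0) = 3
Height = 3


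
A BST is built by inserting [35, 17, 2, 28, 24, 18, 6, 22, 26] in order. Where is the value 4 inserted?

Starting tree (level order): [35, 17, None, 2, 28, None, 6, 24, None, None, None, 18, 26, None, 22]
Insertion path: 35 -> 17 -> 2 -> 6
Result: insert 4 as left child of 6
Final tree (level order): [35, 17, None, 2, 28, None, 6, 24, None, 4, None, 18, 26, None, None, None, 22]


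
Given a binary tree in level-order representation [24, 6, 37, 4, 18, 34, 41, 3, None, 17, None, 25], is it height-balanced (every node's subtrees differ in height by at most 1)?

Tree (level-order array): [24, 6, 37, 4, 18, 34, 41, 3, None, 17, None, 25]
Definition: a tree is height-balanced if, at every node, |h(left) - h(right)| <= 1 (empty subtree has height -1).
Bottom-up per-node check:
  node 3: h_left=-1, h_right=-1, diff=0 [OK], height=0
  node 4: h_left=0, h_right=-1, diff=1 [OK], height=1
  node 17: h_left=-1, h_right=-1, diff=0 [OK], height=0
  node 18: h_left=0, h_right=-1, diff=1 [OK], height=1
  node 6: h_left=1, h_right=1, diff=0 [OK], height=2
  node 25: h_left=-1, h_right=-1, diff=0 [OK], height=0
  node 34: h_left=0, h_right=-1, diff=1 [OK], height=1
  node 41: h_left=-1, h_right=-1, diff=0 [OK], height=0
  node 37: h_left=1, h_right=0, diff=1 [OK], height=2
  node 24: h_left=2, h_right=2, diff=0 [OK], height=3
All nodes satisfy the balance condition.
Result: Balanced


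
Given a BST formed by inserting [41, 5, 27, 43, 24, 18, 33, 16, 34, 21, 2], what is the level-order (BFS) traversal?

Tree insertion order: [41, 5, 27, 43, 24, 18, 33, 16, 34, 21, 2]
Tree (level-order array): [41, 5, 43, 2, 27, None, None, None, None, 24, 33, 18, None, None, 34, 16, 21]
BFS from the root, enqueuing left then right child of each popped node:
  queue [41] -> pop 41, enqueue [5, 43], visited so far: [41]
  queue [5, 43] -> pop 5, enqueue [2, 27], visited so far: [41, 5]
  queue [43, 2, 27] -> pop 43, enqueue [none], visited so far: [41, 5, 43]
  queue [2, 27] -> pop 2, enqueue [none], visited so far: [41, 5, 43, 2]
  queue [27] -> pop 27, enqueue [24, 33], visited so far: [41, 5, 43, 2, 27]
  queue [24, 33] -> pop 24, enqueue [18], visited so far: [41, 5, 43, 2, 27, 24]
  queue [33, 18] -> pop 33, enqueue [34], visited so far: [41, 5, 43, 2, 27, 24, 33]
  queue [18, 34] -> pop 18, enqueue [16, 21], visited so far: [41, 5, 43, 2, 27, 24, 33, 18]
  queue [34, 16, 21] -> pop 34, enqueue [none], visited so far: [41, 5, 43, 2, 27, 24, 33, 18, 34]
  queue [16, 21] -> pop 16, enqueue [none], visited so far: [41, 5, 43, 2, 27, 24, 33, 18, 34, 16]
  queue [21] -> pop 21, enqueue [none], visited so far: [41, 5, 43, 2, 27, 24, 33, 18, 34, 16, 21]
Result: [41, 5, 43, 2, 27, 24, 33, 18, 34, 16, 21]


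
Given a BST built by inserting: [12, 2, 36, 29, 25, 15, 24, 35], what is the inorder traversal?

Tree insertion order: [12, 2, 36, 29, 25, 15, 24, 35]
Tree (level-order array): [12, 2, 36, None, None, 29, None, 25, 35, 15, None, None, None, None, 24]
Inorder traversal: [2, 12, 15, 24, 25, 29, 35, 36]


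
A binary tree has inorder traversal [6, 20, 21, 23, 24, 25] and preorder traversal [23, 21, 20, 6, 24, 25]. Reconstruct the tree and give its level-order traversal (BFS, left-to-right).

Inorder:  [6, 20, 21, 23, 24, 25]
Preorder: [23, 21, 20, 6, 24, 25]
Algorithm: preorder visits root first, so consume preorder in order;
for each root, split the current inorder slice at that value into
left-subtree inorder and right-subtree inorder, then recurse.
Recursive splits:
  root=23; inorder splits into left=[6, 20, 21], right=[24, 25]
  root=21; inorder splits into left=[6, 20], right=[]
  root=20; inorder splits into left=[6], right=[]
  root=6; inorder splits into left=[], right=[]
  root=24; inorder splits into left=[], right=[25]
  root=25; inorder splits into left=[], right=[]
Reconstructed level-order: [23, 21, 24, 20, 25, 6]


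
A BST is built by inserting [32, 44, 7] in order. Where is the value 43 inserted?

Starting tree (level order): [32, 7, 44]
Insertion path: 32 -> 44
Result: insert 43 as left child of 44
Final tree (level order): [32, 7, 44, None, None, 43]


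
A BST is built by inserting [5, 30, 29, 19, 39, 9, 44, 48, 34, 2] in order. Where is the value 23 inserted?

Starting tree (level order): [5, 2, 30, None, None, 29, 39, 19, None, 34, 44, 9, None, None, None, None, 48]
Insertion path: 5 -> 30 -> 29 -> 19
Result: insert 23 as right child of 19
Final tree (level order): [5, 2, 30, None, None, 29, 39, 19, None, 34, 44, 9, 23, None, None, None, 48]


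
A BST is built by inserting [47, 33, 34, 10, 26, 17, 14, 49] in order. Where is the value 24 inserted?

Starting tree (level order): [47, 33, 49, 10, 34, None, None, None, 26, None, None, 17, None, 14]
Insertion path: 47 -> 33 -> 10 -> 26 -> 17
Result: insert 24 as right child of 17
Final tree (level order): [47, 33, 49, 10, 34, None, None, None, 26, None, None, 17, None, 14, 24]


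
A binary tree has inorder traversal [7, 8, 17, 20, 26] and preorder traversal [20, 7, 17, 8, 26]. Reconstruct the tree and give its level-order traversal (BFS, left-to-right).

Inorder:  [7, 8, 17, 20, 26]
Preorder: [20, 7, 17, 8, 26]
Algorithm: preorder visits root first, so consume preorder in order;
for each root, split the current inorder slice at that value into
left-subtree inorder and right-subtree inorder, then recurse.
Recursive splits:
  root=20; inorder splits into left=[7, 8, 17], right=[26]
  root=7; inorder splits into left=[], right=[8, 17]
  root=17; inorder splits into left=[8], right=[]
  root=8; inorder splits into left=[], right=[]
  root=26; inorder splits into left=[], right=[]
Reconstructed level-order: [20, 7, 26, 17, 8]
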